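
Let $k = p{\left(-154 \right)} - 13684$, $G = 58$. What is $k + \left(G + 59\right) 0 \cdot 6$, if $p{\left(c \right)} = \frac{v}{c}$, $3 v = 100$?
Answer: $- \frac{3161054}{231} \approx -13684.0$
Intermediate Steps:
$v = \frac{100}{3}$ ($v = \frac{1}{3} \cdot 100 = \frac{100}{3} \approx 33.333$)
$p{\left(c \right)} = \frac{100}{3 c}$
$k = - \frac{3161054}{231}$ ($k = \frac{100}{3 \left(-154\right)} - 13684 = \frac{100}{3} \left(- \frac{1}{154}\right) - 13684 = - \frac{50}{231} - 13684 = - \frac{3161054}{231} \approx -13684.0$)
$k + \left(G + 59\right) 0 \cdot 6 = - \frac{3161054}{231} + \left(58 + 59\right) 0 \cdot 6 = - \frac{3161054}{231} + 117 \cdot 0 = - \frac{3161054}{231} + 0 = - \frac{3161054}{231}$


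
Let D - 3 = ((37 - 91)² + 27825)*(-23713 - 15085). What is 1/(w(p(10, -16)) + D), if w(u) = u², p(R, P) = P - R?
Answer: -1/1192688639 ≈ -8.3844e-10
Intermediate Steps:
D = -1192689315 (D = 3 + ((37 - 91)² + 27825)*(-23713 - 15085) = 3 + ((-54)² + 27825)*(-38798) = 3 + (2916 + 27825)*(-38798) = 3 + 30741*(-38798) = 3 - 1192689318 = -1192689315)
1/(w(p(10, -16)) + D) = 1/((-16 - 1*10)² - 1192689315) = 1/((-16 - 10)² - 1192689315) = 1/((-26)² - 1192689315) = 1/(676 - 1192689315) = 1/(-1192688639) = -1/1192688639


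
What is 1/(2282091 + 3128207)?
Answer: 1/5410298 ≈ 1.8483e-7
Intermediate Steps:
1/(2282091 + 3128207) = 1/5410298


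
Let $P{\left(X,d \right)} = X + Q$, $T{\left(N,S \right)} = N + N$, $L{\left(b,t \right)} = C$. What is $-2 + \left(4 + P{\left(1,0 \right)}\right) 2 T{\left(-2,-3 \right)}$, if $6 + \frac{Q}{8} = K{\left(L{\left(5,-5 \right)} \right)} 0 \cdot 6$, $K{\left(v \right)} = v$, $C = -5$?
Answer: $342$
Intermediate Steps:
$L{\left(b,t \right)} = -5$
$Q = -48$ ($Q = -48 + 8 \left(-5\right) 0 \cdot 6 = -48 + 8 \cdot 0 \cdot 6 = -48 + 8 \cdot 0 = -48 + 0 = -48$)
$T{\left(N,S \right)} = 2 N$
$P{\left(X,d \right)} = -48 + X$ ($P{\left(X,d \right)} = X - 48 = -48 + X$)
$-2 + \left(4 + P{\left(1,0 \right)}\right) 2 T{\left(-2,-3 \right)} = -2 + \left(4 + \left(-48 + 1\right)\right) 2 \cdot 2 \left(-2\right) = -2 + \left(4 - 47\right) 2 \left(-4\right) = -2 + \left(-43\right) 2 \left(-4\right) = -2 - -344 = -2 + 344 = 342$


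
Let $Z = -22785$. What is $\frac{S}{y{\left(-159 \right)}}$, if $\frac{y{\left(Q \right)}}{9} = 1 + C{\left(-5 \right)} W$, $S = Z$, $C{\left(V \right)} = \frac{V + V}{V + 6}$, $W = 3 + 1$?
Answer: $\frac{7595}{117} \approx 64.915$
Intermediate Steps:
$W = 4$
$C{\left(V \right)} = \frac{2 V}{6 + V}$
$S = -22785$
$y{\left(Q \right)} = -351$ ($y{\left(Q \right)} = 9 \left(1 + 2 \left(-5\right) \frac{1}{6 - 5} \cdot 4\right) = 9 \left(1 + 2 \left(-5\right) 1^{-1} \cdot 4\right) = 9 \left(1 + 2 \left(-5\right) 1 \cdot 4\right) = 9 \left(1 - 40\right) = 9 \left(-39\right) = -351$)
$\frac{S}{y{\left(-159 \right)}} = - \frac{22785}{-351} = \left(-22785\right) \left(- \frac{1}{351}\right) = \frac{7595}{117}$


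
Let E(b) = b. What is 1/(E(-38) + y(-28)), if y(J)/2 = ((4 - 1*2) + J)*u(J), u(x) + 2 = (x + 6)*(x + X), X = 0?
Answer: -1/31966 ≈ -3.1283e-5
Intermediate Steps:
u(x) = -2 + x*(6 + x) (u(x) = -2 + (x + 6)*(x + 0) = -2 + (6 + x)*x = -2 + x*(6 + x))
y(J) = 2*(2 + J)*(-2 + J² + 6*J) (y(J) = 2*(((4 - 1*2) + J)*(-2 + J² + 6*J)) = 2*(((4 - 2) + J)*(-2 + J² + 6*J)) = 2*((2 + J)*(-2 + J² + 6*J)) = 2*(2 + J)*(-2 + J² + 6*J))
1/(E(-38) + y(-28)) = 1/(-38 + 2*(2 - 28)*(-2 + (-28)² + 6*(-28))) = 1/(-38 + 2*(-26)*(-2 + 784 - 168)) = 1/(-38 + 2*(-26)*614) = 1/(-38 - 31928) = 1/(-31966) = -1/31966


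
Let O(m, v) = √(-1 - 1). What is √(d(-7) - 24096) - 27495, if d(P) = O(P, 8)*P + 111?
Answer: -27495 + √(-23985 - 7*I*√2) ≈ -27495.0 - 154.87*I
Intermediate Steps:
O(m, v) = I*√2 (O(m, v) = √(-2) = I*√2)
d(P) = 111 + I*P*√2 (d(P) = (I*√2)*P + 111 = I*P*√2 + 111 = 111 + I*P*√2)
√(d(-7) - 24096) - 27495 = √((111 + I*(-7)*√2) - 24096) - 27495 = √((111 - 7*I*√2) - 24096) - 27495 = √(-23985 - 7*I*√2) - 27495 = -27495 + √(-23985 - 7*I*√2)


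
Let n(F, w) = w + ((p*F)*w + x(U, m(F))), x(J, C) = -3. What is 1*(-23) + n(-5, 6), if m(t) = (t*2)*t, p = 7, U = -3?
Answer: -230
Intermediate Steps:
m(t) = 2*t² (m(t) = (2*t)*t = 2*t²)
n(F, w) = -3 + w + 7*F*w (n(F, w) = w + ((7*F)*w - 3) = w + (7*F*w - 3) = w + (-3 + 7*F*w) = -3 + w + 7*F*w)
1*(-23) + n(-5, 6) = 1*(-23) + (-3 + 6 + 7*(-5)*6) = -23 + (-3 + 6 - 210) = -23 - 207 = -230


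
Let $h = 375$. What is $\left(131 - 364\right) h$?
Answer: $-87375$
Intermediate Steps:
$\left(131 - 364\right) h = \left(131 - 364\right) 375 = \left(-233\right) 375 = -87375$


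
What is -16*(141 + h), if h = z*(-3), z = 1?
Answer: -2208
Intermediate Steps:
h = -3 (h = 1*(-3) = -3)
-16*(141 + h) = -16*(141 - 3) = -16*138 = -2208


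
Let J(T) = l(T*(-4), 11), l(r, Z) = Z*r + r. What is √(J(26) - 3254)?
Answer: I*√4502 ≈ 67.097*I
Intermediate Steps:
l(r, Z) = r + Z*r
J(T) = -48*T (J(T) = (T*(-4))*(1 + 11) = -4*T*12 = -48*T)
√(J(26) - 3254) = √(-48*26 - 3254) = √(-1248 - 3254) = √(-4502) = I*√4502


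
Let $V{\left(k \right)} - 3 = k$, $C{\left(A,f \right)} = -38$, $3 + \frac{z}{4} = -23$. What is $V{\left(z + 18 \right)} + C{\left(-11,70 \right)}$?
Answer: $-121$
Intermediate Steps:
$z = -104$ ($z = -12 + 4 \left(-23\right) = -12 - 92 = -104$)
$V{\left(k \right)} = 3 + k$
$V{\left(z + 18 \right)} + C{\left(-11,70 \right)} = \left(3 + \left(-104 + 18\right)\right) - 38 = \left(3 - 86\right) - 38 = -83 - 38 = -121$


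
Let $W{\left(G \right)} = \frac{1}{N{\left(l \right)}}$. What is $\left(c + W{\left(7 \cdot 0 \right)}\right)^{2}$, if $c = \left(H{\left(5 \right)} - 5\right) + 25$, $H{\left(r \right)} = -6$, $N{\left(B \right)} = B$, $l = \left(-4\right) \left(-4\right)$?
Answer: $\frac{50625}{256} \approx 197.75$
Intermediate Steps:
$l = 16$
$c = 14$ ($c = \left(-6 - 5\right) + 25 = -11 + 25 = 14$)
$W{\left(G \right)} = \frac{1}{16}$
$\left(c + W{\left(7 \cdot 0 \right)}\right)^{2} = \left(14 + \frac{1}{16}\right)^{2} = \left(\frac{225}{16}\right)^{2} = \frac{50625}{256}$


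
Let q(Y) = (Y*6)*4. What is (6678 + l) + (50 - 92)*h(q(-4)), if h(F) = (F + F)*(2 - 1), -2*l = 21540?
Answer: 3972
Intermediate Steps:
l = -10770 (l = -½*21540 = -10770)
q(Y) = 24*Y (q(Y) = (6*Y)*4 = 24*Y)
h(F) = 2*F (h(F) = (2*F)*1 = 2*F)
(6678 + l) + (50 - 92)*h(q(-4)) = (6678 - 10770) + (50 - 92)*(2*(24*(-4))) = -4092 - 84*(-96) = -4092 - 42*(-192) = -4092 + 8064 = 3972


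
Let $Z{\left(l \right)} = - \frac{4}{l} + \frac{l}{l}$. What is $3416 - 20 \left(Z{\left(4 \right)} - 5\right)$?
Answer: $3516$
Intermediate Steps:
$Z{\left(l \right)} = 1 - \frac{4}{l}$ ($Z{\left(l \right)} = - \frac{4}{l} + 1 = 1 - \frac{4}{l}$)
$3416 - 20 \left(Z{\left(4 \right)} - 5\right) = 3416 - 20 \left(\frac{-4 + 4}{4} - 5\right) = 3416 - 20 \left(\frac{1}{4} \cdot 0 - 5\right) = 3416 - 20 \left(0 - 5\right) = 3416 - 20 \left(-5\right) = 3416 - -100 = 3416 + 100 = 3516$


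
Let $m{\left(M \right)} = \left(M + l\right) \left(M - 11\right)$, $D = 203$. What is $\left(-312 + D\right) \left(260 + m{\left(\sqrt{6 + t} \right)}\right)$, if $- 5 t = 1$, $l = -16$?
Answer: $- \frac{240781}{5} + \frac{2943 \sqrt{145}}{5} \approx -41069.0$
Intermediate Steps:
$t = - \frac{1}{5}$ ($t = \left(- \frac{1}{5}\right) 1 = - \frac{1}{5} \approx -0.2$)
$m{\left(M \right)} = \left(-16 + M\right) \left(-11 + M\right)$ ($m{\left(M \right)} = \left(M - 16\right) \left(M - 11\right) = \left(-16 + M\right) \left(-11 + M\right)$)
$\left(-312 + D\right) \left(260 + m{\left(\sqrt{6 + t} \right)}\right) = \left(-312 + 203\right) \left(260 + \left(176 + \left(\sqrt{6 - \frac{1}{5}}\right)^{2} - 27 \sqrt{6 - \frac{1}{5}}\right)\right) = - 109 \left(260 + \left(176 + \left(\sqrt{\frac{29}{5}}\right)^{2} - 27 \sqrt{\frac{29}{5}}\right)\right) = - 109 \left(260 + \left(176 + \left(\frac{\sqrt{145}}{5}\right)^{2} - 27 \frac{\sqrt{145}}{5}\right)\right) = - 109 \left(260 + \left(176 + \frac{29}{5} - \frac{27 \sqrt{145}}{5}\right)\right) = - 109 \left(260 + \left(\frac{909}{5} - \frac{27 \sqrt{145}}{5}\right)\right) = - 109 \left(\frac{2209}{5} - \frac{27 \sqrt{145}}{5}\right) = - \frac{240781}{5} + \frac{2943 \sqrt{145}}{5}$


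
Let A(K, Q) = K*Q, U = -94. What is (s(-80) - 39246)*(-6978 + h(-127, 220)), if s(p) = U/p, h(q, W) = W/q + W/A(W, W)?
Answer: 306130973196249/1117600 ≈ 2.7392e+8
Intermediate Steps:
h(q, W) = 1/W + W/q (h(q, W) = W/q + W/((W*W)) = W/q + W/(W²) = W/q + W/W² = W/q + 1/W = 1/W + W/q)
s(p) = -94/p
(s(-80) - 39246)*(-6978 + h(-127, 220)) = (-94/(-80) - 39246)*(-6978 + (1/220 + 220/(-127))) = (-94*(-1/80) - 39246)*(-6978 + (1/220 + 220*(-1/127))) = (47/40 - 39246)*(-6978 + (1/220 - 220/127)) = -1569793*(-6978 - 48273/27940)/40 = -1569793/40*(-195013593/27940) = 306130973196249/1117600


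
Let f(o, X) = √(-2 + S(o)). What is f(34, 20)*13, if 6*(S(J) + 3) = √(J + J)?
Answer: 13*√(-45 + 3*√17)/3 ≈ 24.753*I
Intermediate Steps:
S(J) = -3 + √2*√J/6 (S(J) = -3 + √(J + J)/6 = -3 + √(2*J)/6 = -3 + (√2*√J)/6 = -3 + √2*√J/6)
f(o, X) = √(-5 + √2*√o/6) (f(o, X) = √(-2 + (-3 + √2*√o/6)) = √(-5 + √2*√o/6))
f(34, 20)*13 = (√(-180 + 6*√2*√34)/6)*13 = (√(-180 + 12*√17)/6)*13 = 13*√(-180 + 12*√17)/6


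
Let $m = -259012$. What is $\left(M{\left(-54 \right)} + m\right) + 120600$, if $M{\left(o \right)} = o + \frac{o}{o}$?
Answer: $-138465$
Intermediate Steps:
$M{\left(o \right)} = 1 + o$ ($M{\left(o \right)} = o + 1 = 1 + o$)
$\left(M{\left(-54 \right)} + m\right) + 120600 = \left(\left(1 - 54\right) - 259012\right) + 120600 = \left(-53 - 259012\right) + 120600 = -259065 + 120600 = -138465$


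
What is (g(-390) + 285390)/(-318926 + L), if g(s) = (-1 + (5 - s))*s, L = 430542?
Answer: 65865/55808 ≈ 1.1802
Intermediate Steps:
g(s) = s*(4 - s) (g(s) = (4 - s)*s = s*(4 - s))
(g(-390) + 285390)/(-318926 + L) = (-390*(4 - 1*(-390)) + 285390)/(-318926 + 430542) = (-390*(4 + 390) + 285390)/111616 = (-390*394 + 285390)*(1/111616) = (-153660 + 285390)*(1/111616) = 131730*(1/111616) = 65865/55808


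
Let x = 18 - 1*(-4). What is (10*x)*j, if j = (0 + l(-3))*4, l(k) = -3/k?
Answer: 880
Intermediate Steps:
x = 22 (x = 18 + 4 = 22)
j = 4 (j = (0 - 3/(-3))*4 = (0 - 3*(-1/3))*4 = (0 + 1)*4 = 1*4 = 4)
(10*x)*j = (10*22)*4 = 220*4 = 880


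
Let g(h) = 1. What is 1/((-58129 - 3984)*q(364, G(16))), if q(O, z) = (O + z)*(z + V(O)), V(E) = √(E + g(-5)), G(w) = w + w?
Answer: -8/4052314233 + √365/16209256932 ≈ -7.9553e-10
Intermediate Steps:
G(w) = 2*w
V(E) = √(1 + E) (V(E) = √(E + 1) = √(1 + E))
q(O, z) = (O + z)*(z + √(1 + O))
1/((-58129 - 3984)*q(364, G(16))) = 1/((-58129 - 3984)*((2*16)² + 364*(2*16) + 364*√(1 + 364) + (2*16)*√(1 + 364))) = 1/((-62113)*(32² + 364*32 + 364*√365 + 32*√365)) = -1/(62113*(1024 + 11648 + 364*√365 + 32*√365)) = -1/(62113*(12672 + 396*√365))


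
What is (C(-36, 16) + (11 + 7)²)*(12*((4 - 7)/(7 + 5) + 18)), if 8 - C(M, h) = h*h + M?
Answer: 23856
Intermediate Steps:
C(M, h) = 8 - M - h² (C(M, h) = 8 - (h*h + M) = 8 - (h² + M) = 8 - (M + h²) = 8 + (-M - h²) = 8 - M - h²)
(C(-36, 16) + (11 + 7)²)*(12*((4 - 7)/(7 + 5) + 18)) = ((8 - 1*(-36) - 1*16²) + (11 + 7)²)*(12*((4 - 7)/(7 + 5) + 18)) = ((8 + 36 - 1*256) + 18²)*(12*(-3/12 + 18)) = ((8 + 36 - 256) + 324)*(12*(-3*1/12 + 18)) = (-212 + 324)*(12*(-¼ + 18)) = 112*(12*(71/4)) = 112*213 = 23856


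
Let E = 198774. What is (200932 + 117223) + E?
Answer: 516929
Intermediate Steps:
(200932 + 117223) + E = (200932 + 117223) + 198774 = 318155 + 198774 = 516929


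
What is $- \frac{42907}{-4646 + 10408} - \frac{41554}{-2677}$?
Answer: $\frac{124572109}{15424874} \approx 8.076$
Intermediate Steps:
$- \frac{42907}{-4646 + 10408} - \frac{41554}{-2677} = - \frac{42907}{5762} - - \frac{41554}{2677} = \left(-42907\right) \frac{1}{5762} + \frac{41554}{2677} = - \frac{42907}{5762} + \frac{41554}{2677} = \frac{124572109}{15424874}$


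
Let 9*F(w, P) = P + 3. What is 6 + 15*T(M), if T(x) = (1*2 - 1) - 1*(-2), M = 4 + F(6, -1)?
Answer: 51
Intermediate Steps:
F(w, P) = ⅓ + P/9 (F(w, P) = (P + 3)/9 = (3 + P)/9 = ⅓ + P/9)
M = 38/9 (M = 4 + (⅓ + (⅑)*(-1)) = 4 + (⅓ - ⅑) = 4 + 2/9 = 38/9 ≈ 4.2222)
T(x) = 3 (T(x) = (2 - 1) + 2 = 1 + 2 = 3)
6 + 15*T(M) = 6 + 15*3 = 6 + 45 = 51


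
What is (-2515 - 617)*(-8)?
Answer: 25056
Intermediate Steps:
(-2515 - 617)*(-8) = -3132*(-8) = 25056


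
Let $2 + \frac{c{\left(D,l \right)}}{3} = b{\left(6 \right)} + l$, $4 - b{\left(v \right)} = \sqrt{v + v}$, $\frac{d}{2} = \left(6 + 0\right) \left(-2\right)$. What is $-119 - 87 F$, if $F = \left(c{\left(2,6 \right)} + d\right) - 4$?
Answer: $229 + 522 \sqrt{3} \approx 1133.1$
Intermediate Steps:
$d = -24$ ($d = 2 \left(6 + 0\right) \left(-2\right) = 2 \cdot 6 \left(-2\right) = 2 \left(-12\right) = -24$)
$b{\left(v \right)} = 4 - \sqrt{2} \sqrt{v}$ ($b{\left(v \right)} = 4 - \sqrt{v + v} = 4 - \sqrt{2 v} = 4 - \sqrt{2} \sqrt{v}$)
$c{\left(D,l \right)} = 6 - 6 \sqrt{3} + 3 l$ ($c{\left(D,l \right)} = -6 + 3 \left(\left(4 - \sqrt{2} \sqrt{6}\right) + l\right) = -6 + 3 \left(\left(4 - 2 \sqrt{3}\right) + l\right) = -6 + 3 \left(4 + l - 2 \sqrt{3}\right) = -6 + \left(12 - 6 \sqrt{3} + 3 l\right) = 6 - 6 \sqrt{3} + 3 l$)
$F = -4 - 6 \sqrt{3}$ ($F = \left(\left(6 - 6 \sqrt{3} + 3 \cdot 6\right) - 24\right) - 4 = \left(\left(6 - 6 \sqrt{3} + 18\right) - 24\right) - 4 = \left(\left(24 - 6 \sqrt{3}\right) - 24\right) - 4 = - 6 \sqrt{3} - 4 = -4 - 6 \sqrt{3} \approx -14.392$)
$-119 - 87 F = -119 - 87 \left(-4 - 6 \sqrt{3}\right) = -119 + \left(348 + 522 \sqrt{3}\right) = 229 + 522 \sqrt{3}$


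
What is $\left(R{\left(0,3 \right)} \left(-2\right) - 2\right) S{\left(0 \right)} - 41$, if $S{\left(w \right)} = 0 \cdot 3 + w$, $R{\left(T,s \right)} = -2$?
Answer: $-41$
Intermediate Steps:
$S{\left(w \right)} = w$ ($S{\left(w \right)} = 0 + w = w$)
$\left(R{\left(0,3 \right)} \left(-2\right) - 2\right) S{\left(0 \right)} - 41 = \left(\left(-2\right) \left(-2\right) - 2\right) 0 - 41 = \left(4 - 2\right) 0 - 41 = 2 \cdot 0 - 41 = 0 - 41 = -41$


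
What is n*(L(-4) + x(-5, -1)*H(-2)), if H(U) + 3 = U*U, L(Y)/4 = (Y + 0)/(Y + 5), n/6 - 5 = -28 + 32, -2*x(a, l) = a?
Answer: -729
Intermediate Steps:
x(a, l) = -a/2
n = 54 (n = 30 + 6*(-28 + 32) = 30 + 6*4 = 30 + 24 = 54)
L(Y) = 4*Y/(5 + Y) (L(Y) = 4*((Y + 0)/(Y + 5)) = 4*(Y/(5 + Y)) = 4*Y/(5 + Y))
H(U) = -3 + U**2 (H(U) = -3 + U*U = -3 + U**2)
n*(L(-4) + x(-5, -1)*H(-2)) = 54*(4*(-4)/(5 - 4) + (-1/2*(-5))*(-3 + (-2)**2)) = 54*(4*(-4)/1 + 5*(-3 + 4)/2) = 54*(4*(-4)*1 + (5/2)*1) = 54*(-16 + 5/2) = 54*(-27/2) = -729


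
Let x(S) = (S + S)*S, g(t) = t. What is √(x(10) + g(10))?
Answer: √210 ≈ 14.491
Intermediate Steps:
x(S) = 2*S² (x(S) = (2*S)*S = 2*S²)
√(x(10) + g(10)) = √(2*10² + 10) = √(2*100 + 10) = √(200 + 10) = √210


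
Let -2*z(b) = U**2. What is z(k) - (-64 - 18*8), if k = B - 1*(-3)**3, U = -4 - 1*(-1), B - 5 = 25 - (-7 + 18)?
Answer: 407/2 ≈ 203.50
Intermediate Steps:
B = 19 (B = 5 + (25 - (-7 + 18)) = 5 + (25 - 1*11) = 5 + (25 - 11) = 5 + 14 = 19)
U = -3 (U = -4 + 1 = -3)
k = 46 (k = 19 - 1*(-3)**3 = 19 - 1*(-27) = 19 + 27 = 46)
z(b) = -9/2 (z(b) = -1/2*(-3)**2 = -1/2*9 = -9/2)
z(k) - (-64 - 18*8) = -9/2 - (-64 - 18*8) = -9/2 - (-64 - 144) = -9/2 - 1*(-208) = -9/2 + 208 = 407/2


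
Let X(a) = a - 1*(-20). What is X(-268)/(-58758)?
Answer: 124/29379 ≈ 0.0042207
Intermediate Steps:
X(a) = 20 + a (X(a) = a + 20 = 20 + a)
X(-268)/(-58758) = (20 - 268)/(-58758) = -248*(-1/58758) = 124/29379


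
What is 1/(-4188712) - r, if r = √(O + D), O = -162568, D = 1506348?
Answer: -1/4188712 - 2*√335945 ≈ -1159.2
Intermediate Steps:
r = 2*√335945 (r = √(-162568 + 1506348) = √1343780 = 2*√335945 ≈ 1159.2)
1/(-4188712) - r = 1/(-4188712) - 2*√335945 = -1/4188712 - 2*√335945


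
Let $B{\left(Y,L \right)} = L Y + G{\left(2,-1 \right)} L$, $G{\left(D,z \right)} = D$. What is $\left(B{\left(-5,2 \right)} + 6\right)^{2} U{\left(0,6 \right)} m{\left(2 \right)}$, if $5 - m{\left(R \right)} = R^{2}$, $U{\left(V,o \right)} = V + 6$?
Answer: $0$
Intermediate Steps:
$B{\left(Y,L \right)} = 2 L + L Y$ ($B{\left(Y,L \right)} = L Y + 2 L = 2 L + L Y$)
$U{\left(V,o \right)} = 6 + V$
$m{\left(R \right)} = 5 - R^{2}$
$\left(B{\left(-5,2 \right)} + 6\right)^{2} U{\left(0,6 \right)} m{\left(2 \right)} = \left(2 \left(2 - 5\right) + 6\right)^{2} \left(6 + 0\right) \left(5 - 2^{2}\right) = \left(2 \left(-3\right) + 6\right)^{2} \cdot 6 \left(5 - 4\right) = \left(-6 + 6\right)^{2} \cdot 6 \left(5 - 4\right) = 0^{2} \cdot 6 \cdot 1 = 0 \cdot 6 \cdot 1 = 0 \cdot 1 = 0$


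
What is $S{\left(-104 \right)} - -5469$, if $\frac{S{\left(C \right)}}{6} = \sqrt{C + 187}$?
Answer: $5469 + 6 \sqrt{83} \approx 5523.7$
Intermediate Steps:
$S{\left(C \right)} = 6 \sqrt{187 + C}$ ($S{\left(C \right)} = 6 \sqrt{C + 187} = 6 \sqrt{187 + C}$)
$S{\left(-104 \right)} - -5469 = 6 \sqrt{187 - 104} - -5469 = 6 \sqrt{83} + 5469 = 5469 + 6 \sqrt{83}$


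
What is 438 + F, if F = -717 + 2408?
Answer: 2129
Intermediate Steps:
F = 1691
438 + F = 438 + 1691 = 2129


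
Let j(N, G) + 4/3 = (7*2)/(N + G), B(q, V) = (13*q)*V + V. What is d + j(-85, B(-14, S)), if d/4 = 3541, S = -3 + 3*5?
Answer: 95895374/6771 ≈ 14163.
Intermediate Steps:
S = 12 (S = -3 + 15 = 12)
d = 14164 (d = 4*3541 = 14164)
B(q, V) = V + 13*V*q (B(q, V) = 13*V*q + V = V + 13*V*q)
j(N, G) = -4/3 + 14/(G + N) (j(N, G) = -4/3 + (7*2)/(N + G) = -4/3 + 14/(G + N))
d + j(-85, B(-14, S)) = 14164 + 2*(21 - 24*(1 + 13*(-14)) - 2*(-85))/(3*(12*(1 + 13*(-14)) - 85)) = 14164 + 2*(21 - 24*(1 - 182) + 170)/(3*(12*(1 - 182) - 85)) = 14164 + 2*(21 - 24*(-181) + 170)/(3*(12*(-181) - 85)) = 14164 + 2*(21 - 2*(-2172) + 170)/(3*(-2172 - 85)) = 14164 + (2/3)*(21 + 4344 + 170)/(-2257) = 14164 + (2/3)*(-1/2257)*4535 = 14164 - 9070/6771 = 95895374/6771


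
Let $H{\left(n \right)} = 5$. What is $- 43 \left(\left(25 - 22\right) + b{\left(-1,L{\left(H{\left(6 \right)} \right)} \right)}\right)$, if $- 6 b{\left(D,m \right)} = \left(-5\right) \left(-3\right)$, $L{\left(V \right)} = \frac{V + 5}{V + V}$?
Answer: $- \frac{43}{2} \approx -21.5$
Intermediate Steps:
$L{\left(V \right)} = \frac{5 + V}{2 V}$
$b{\left(D,m \right)} = - \frac{5}{2}$ ($b{\left(D,m \right)} = - \frac{\left(-5\right) \left(-3\right)}{6} = \left(- \frac{1}{6}\right) 15 = - \frac{5}{2}$)
$- 43 \left(\left(25 - 22\right) + b{\left(-1,L{\left(H{\left(6 \right)} \right)} \right)}\right) = - 43 \left(\left(25 - 22\right) - \frac{5}{2}\right) = - 43 \left(3 - \frac{5}{2}\right) = \left(-43\right) \frac{1}{2} = - \frac{43}{2}$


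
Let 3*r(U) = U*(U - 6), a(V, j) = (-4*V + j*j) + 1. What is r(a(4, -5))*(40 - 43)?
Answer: -40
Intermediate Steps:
a(V, j) = 1 + j**2 - 4*V (a(V, j) = (-4*V + j**2) + 1 = (j**2 - 4*V) + 1 = 1 + j**2 - 4*V)
r(U) = U*(-6 + U)/3 (r(U) = (U*(U - 6))/3 = (U*(-6 + U))/3 = U*(-6 + U)/3)
r(a(4, -5))*(40 - 43) = ((1 + (-5)**2 - 4*4)*(-6 + (1 + (-5)**2 - 4*4))/3)*(40 - 43) = ((1 + 25 - 16)*(-6 + (1 + 25 - 16))/3)*(-3) = ((1/3)*10*(-6 + 10))*(-3) = ((1/3)*10*4)*(-3) = (40/3)*(-3) = -40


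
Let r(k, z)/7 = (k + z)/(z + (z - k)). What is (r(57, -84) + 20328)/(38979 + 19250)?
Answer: 508221/1455725 ≈ 0.34912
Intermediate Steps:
r(k, z) = 7*(k + z)/(-k + 2*z) (r(k, z) = 7*((k + z)/(z + (z - k))) = 7*((k + z)/(-k + 2*z)) = 7*(k + z)/(-k + 2*z))
(r(57, -84) + 20328)/(38979 + 19250) = (7*(57 - 84)/(-1*57 + 2*(-84)) + 20328)/(38979 + 19250) = (7*(-27)/(-57 - 168) + 20328)/58229 = (7*(-27)/(-225) + 20328)*(1/58229) = (7*(-1/225)*(-27) + 20328)*(1/58229) = (21/25 + 20328)*(1/58229) = (508221/25)*(1/58229) = 508221/1455725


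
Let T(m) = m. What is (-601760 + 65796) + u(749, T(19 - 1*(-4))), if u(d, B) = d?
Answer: -535215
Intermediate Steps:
(-601760 + 65796) + u(749, T(19 - 1*(-4))) = (-601760 + 65796) + 749 = -535964 + 749 = -535215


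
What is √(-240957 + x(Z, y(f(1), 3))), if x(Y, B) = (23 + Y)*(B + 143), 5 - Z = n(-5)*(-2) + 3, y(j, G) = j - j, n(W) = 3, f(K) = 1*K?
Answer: 2*I*√59131 ≈ 486.34*I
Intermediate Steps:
f(K) = K
y(j, G) = 0
Z = 8 (Z = 5 - (3*(-2) + 3) = 5 - (-6 + 3) = 5 - 1*(-3) = 5 + 3 = 8)
x(Y, B) = (23 + Y)*(143 + B)
√(-240957 + x(Z, y(f(1), 3))) = √(-240957 + (3289 + 23*0 + 143*8 + 0*8)) = √(-240957 + (3289 + 0 + 1144 + 0)) = √(-240957 + 4433) = √(-236524) = 2*I*√59131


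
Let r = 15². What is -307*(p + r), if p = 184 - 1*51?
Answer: -109906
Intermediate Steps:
p = 133 (p = 184 - 51 = 133)
r = 225
-307*(p + r) = -307*(133 + 225) = -307*358 = -109906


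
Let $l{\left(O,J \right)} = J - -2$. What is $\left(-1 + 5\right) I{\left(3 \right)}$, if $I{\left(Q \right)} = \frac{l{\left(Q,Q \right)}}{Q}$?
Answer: $\frac{20}{3} \approx 6.6667$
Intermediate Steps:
$l{\left(O,J \right)} = 2 + J$ ($l{\left(O,J \right)} = J + 2 = 2 + J$)
$I{\left(Q \right)} = \frac{2 + Q}{Q}$
$\left(-1 + 5\right) I{\left(3 \right)} = \left(-1 + 5\right) \frac{2 + 3}{3} = 4 \cdot \frac{1}{3} \cdot 5 = 4 \cdot \frac{5}{3} = \frac{20}{3}$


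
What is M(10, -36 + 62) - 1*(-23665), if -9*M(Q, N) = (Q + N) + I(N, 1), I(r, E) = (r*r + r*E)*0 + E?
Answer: 212948/9 ≈ 23661.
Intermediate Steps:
I(r, E) = E (I(r, E) = (r² + E*r)*0 + E = 0 + E = E)
M(Q, N) = -⅑ - N/9 - Q/9 (M(Q, N) = -((Q + N) + 1)/9 = -((N + Q) + 1)/9 = -(1 + N + Q)/9 = -⅑ - N/9 - Q/9)
M(10, -36 + 62) - 1*(-23665) = (-⅑ - (-36 + 62)/9 - ⅑*10) - 1*(-23665) = (-⅑ - ⅑*26 - 10/9) + 23665 = (-⅑ - 26/9 - 10/9) + 23665 = -37/9 + 23665 = 212948/9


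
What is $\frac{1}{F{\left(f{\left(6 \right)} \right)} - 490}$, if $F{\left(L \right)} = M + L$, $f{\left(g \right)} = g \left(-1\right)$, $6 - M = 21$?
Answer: $- \frac{1}{511} \approx -0.0019569$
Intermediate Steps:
$M = -15$ ($M = 6 - 21 = -15$)
$f{\left(g \right)} = - g$
$F{\left(L \right)} = -15 + L$
$\frac{1}{F{\left(f{\left(6 \right)} \right)} - 490} = \frac{1}{\left(-15 - 6\right) - 490} = \frac{1}{-21 - 490} = \frac{1}{-511} = - \frac{1}{511}$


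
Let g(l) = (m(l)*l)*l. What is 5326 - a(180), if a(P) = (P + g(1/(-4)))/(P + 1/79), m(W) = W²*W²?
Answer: 310177079217/58249216 ≈ 5325.0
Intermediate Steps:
m(W) = W⁴
g(l) = l⁶ (g(l) = (l⁴*l)*l = l⁵*l = l⁶)
a(P) = (1/4096 + P)/(1/79 + P) (a(P) = (P + (1/(-4))⁶)/(P + 1/79) = (P + (-¼)⁶)/(P + 1/79) = (P + 1/4096)/(1/79 + P) = (1/4096 + P)/(1/79 + P))
5326 - a(180) = 5326 - 79*(1 + 4096*180)/(4096*(1 + 79*180)) = 5326 - 79*(1 + 737280)/(4096*(1 + 14220)) = 5326 - 79*737281/(4096*14221) = 5326 - 1*58245199/58249216 = 5326 - 58245199/58249216 = 310177079217/58249216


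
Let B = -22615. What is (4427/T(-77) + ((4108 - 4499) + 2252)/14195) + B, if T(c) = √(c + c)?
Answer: -321018064/14195 - 4427*I*√154/154 ≈ -22615.0 - 356.74*I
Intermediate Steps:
T(c) = √2*√c (T(c) = √(2*c) = √2*√c)
(4427/T(-77) + ((4108 - 4499) + 2252)/14195) + B = (4427/((√2*√(-77))) + ((4108 - 4499) + 2252)/14195) - 22615 = (4427/((√2*(I*√77))) + (-391 + 2252)*(1/14195)) - 22615 = (4427/((I*√154)) + 1861*(1/14195)) - 22615 = (4427*(-I*√154/154) + 1861/14195) - 22615 = (-4427*I*√154/154 + 1861/14195) - 22615 = (1861/14195 - 4427*I*√154/154) - 22615 = -321018064/14195 - 4427*I*√154/154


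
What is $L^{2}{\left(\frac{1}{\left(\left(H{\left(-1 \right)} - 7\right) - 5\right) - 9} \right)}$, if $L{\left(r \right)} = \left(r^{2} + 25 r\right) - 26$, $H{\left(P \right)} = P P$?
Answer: $\frac{118788201}{160000} \approx 742.43$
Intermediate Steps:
$H{\left(P \right)} = P^{2}$
$L{\left(r \right)} = -26 + r^{2} + 25 r$
$L^{2}{\left(\frac{1}{\left(\left(H{\left(-1 \right)} - 7\right) - 5\right) - 9} \right)} = \left(-26 + \left(\frac{1}{\left(\left(\left(-1\right)^{2} - 7\right) - 5\right) - 9}\right)^{2} + \frac{25}{\left(\left(\left(-1\right)^{2} - 7\right) - 5\right) - 9}\right)^{2} = \left(-26 + \left(\frac{1}{\left(\left(1 - 7\right) - 5\right) - 9}\right)^{2} + \frac{25}{\left(\left(1 - 7\right) - 5\right) - 9}\right)^{2} = \left(-26 + \left(\frac{1}{\left(-6 - 5\right) - 9}\right)^{2} + \frac{25}{\left(-6 - 5\right) - 9}\right)^{2} = \left(-26 + \left(\frac{1}{-11 - 9}\right)^{2} + \frac{25}{-11 - 9}\right)^{2} = \left(-26 + \left(\frac{1}{-20}\right)^{2} + \frac{25}{-20}\right)^{2} = \left(-26 + \left(- \frac{1}{20}\right)^{2} + 25 \left(- \frac{1}{20}\right)\right)^{2} = \left(-26 + \frac{1}{400} - \frac{5}{4}\right)^{2} = \left(- \frac{10899}{400}\right)^{2} = \frac{118788201}{160000}$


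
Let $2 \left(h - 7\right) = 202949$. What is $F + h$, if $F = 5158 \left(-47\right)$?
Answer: $- \frac{281889}{2} \approx -1.4094 \cdot 10^{5}$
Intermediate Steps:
$h = \frac{202963}{2}$ ($h = 7 + \frac{1}{2} \cdot 202949 = 7 + \frac{202949}{2} = \frac{202963}{2} \approx 1.0148 \cdot 10^{5}$)
$F = -242426$
$F + h = -242426 + \frac{202963}{2} = - \frac{281889}{2}$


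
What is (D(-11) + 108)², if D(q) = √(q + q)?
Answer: (108 + I*√22)² ≈ 11642.0 + 1013.1*I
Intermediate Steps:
D(q) = √2*√q (D(q) = √(2*q) = √2*√q)
(D(-11) + 108)² = (√2*√(-11) + 108)² = (√2*(I*√11) + 108)² = (I*√22 + 108)² = (108 + I*√22)²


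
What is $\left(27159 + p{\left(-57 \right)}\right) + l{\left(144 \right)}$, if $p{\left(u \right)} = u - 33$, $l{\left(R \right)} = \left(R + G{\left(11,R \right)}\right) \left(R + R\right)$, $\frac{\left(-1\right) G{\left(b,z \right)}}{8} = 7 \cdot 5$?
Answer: $-12099$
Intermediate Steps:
$G{\left(b,z \right)} = -280$ ($G{\left(b,z \right)} = - 8 \cdot 7 \cdot 5 = \left(-8\right) 35 = -280$)
$l{\left(R \right)} = 2 R \left(-280 + R\right)$ ($l{\left(R \right)} = \left(R - 280\right) \left(R + R\right) = \left(-280 + R\right) 2 R = 2 R \left(-280 + R\right)$)
$p{\left(u \right)} = -33 + u$ ($p{\left(u \right)} = u - 33 = -33 + u$)
$\left(27159 + p{\left(-57 \right)}\right) + l{\left(144 \right)} = \left(27159 - 90\right) + 2 \cdot 144 \left(-280 + 144\right) = \left(27159 - 90\right) + 2 \cdot 144 \left(-136\right) = 27069 - 39168 = -12099$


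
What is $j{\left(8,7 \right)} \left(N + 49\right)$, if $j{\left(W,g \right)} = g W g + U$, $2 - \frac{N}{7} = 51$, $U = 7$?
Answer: $-117306$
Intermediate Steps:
$N = -343$ ($N = 14 - 357 = -343$)
$j{\left(W,g \right)} = 7 + W g^{2}$ ($j{\left(W,g \right)} = g W g + 7 = W g g + 7 = W g^{2} + 7 = 7 + W g^{2}$)
$j{\left(8,7 \right)} \left(N + 49\right) = \left(7 + 8 \cdot 7^{2}\right) \left(-343 + 49\right) = \left(7 + 8 \cdot 49\right) \left(-294\right) = \left(7 + 392\right) \left(-294\right) = 399 \left(-294\right) = -117306$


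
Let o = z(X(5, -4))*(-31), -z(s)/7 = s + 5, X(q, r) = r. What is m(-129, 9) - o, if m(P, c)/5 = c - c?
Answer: -217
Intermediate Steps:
z(s) = -35 - 7*s (z(s) = -7*(s + 5) = -7*(5 + s) = -35 - 7*s)
m(P, c) = 0 (m(P, c) = 5*(c - c) = 5*0 = 0)
o = 217 (o = (-35 - 7*(-4))*(-31) = (-35 + 28)*(-31) = -7*(-31) = 217)
m(-129, 9) - o = 0 - 1*217 = 0 - 217 = -217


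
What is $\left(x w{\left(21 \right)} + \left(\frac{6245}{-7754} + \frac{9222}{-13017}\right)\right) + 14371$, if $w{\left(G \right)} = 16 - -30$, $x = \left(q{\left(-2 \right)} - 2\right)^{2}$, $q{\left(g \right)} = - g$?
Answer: $\frac{483455699975}{33644606} \approx 14369.0$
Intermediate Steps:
$x = 0$ ($x = \left(\left(-1\right) \left(-2\right) - 2\right)^{2} = \left(2 - 2\right)^{2} = 0^{2} = 0$)
$w{\left(G \right)} = 46$ ($w{\left(G \right)} = 16 + 30 = 46$)
$\left(x w{\left(21 \right)} + \left(\frac{6245}{-7754} + \frac{9222}{-13017}\right)\right) + 14371 = \left(0 \cdot 46 + \left(\frac{6245}{-7754} + \frac{9222}{-13017}\right)\right) + 14371 = \left(0 + \left(6245 \left(- \frac{1}{7754}\right) + 9222 \left(- \frac{1}{13017}\right)\right)\right) + 14371 = \left(0 - \frac{50932851}{33644606}\right) + 14371 = - \frac{50932851}{33644606} + 14371 = \frac{483455699975}{33644606}$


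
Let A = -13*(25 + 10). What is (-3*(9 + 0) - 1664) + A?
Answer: -2146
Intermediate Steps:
A = -455 (A = -13*35 = -455)
(-3*(9 + 0) - 1664) + A = (-3*(9 + 0) - 1664) - 455 = (-3*9 - 1664) - 455 = (-27 - 1664) - 455 = -1691 - 455 = -2146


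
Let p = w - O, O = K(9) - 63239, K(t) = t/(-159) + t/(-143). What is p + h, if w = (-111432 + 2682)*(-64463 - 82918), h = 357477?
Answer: 121477003748720/7579 ≈ 1.6028e+10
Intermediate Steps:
w = 16027683750 (w = -108750*(-147381) = 16027683750)
K(t) = -302*t/22737 (K(t) = t*(-1/159) + t*(-1/143) = -t/159 - t/143 = -302*t/22737)
O = -479289287/7579 (O = -302/22737*9 - 63239 = -906/7579 - 63239 = -479289287/7579 ≈ -63239.)
p = 121474294430537/7579 (p = 16027683750 - 1*(-479289287/7579) = 16027683750 + 479289287/7579 = 121474294430537/7579 ≈ 1.6028e+10)
p + h = 121474294430537/7579 + 357477 = 121477003748720/7579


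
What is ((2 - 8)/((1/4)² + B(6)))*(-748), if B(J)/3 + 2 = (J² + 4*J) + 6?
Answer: 71808/3073 ≈ 23.367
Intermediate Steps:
B(J) = 12 + 3*J² + 12*J (B(J) = -6 + 3*((J² + 4*J) + 6) = -6 + 3*(6 + J² + 4*J) = -6 + (18 + 3*J² + 12*J) = 12 + 3*J² + 12*J)
((2 - 8)/((1/4)² + B(6)))*(-748) = ((2 - 8)/((1/4)² + (12 + 3*6² + 12*6)))*(-748) = -6/((¼)² + (12 + 3*36 + 72))*(-748) = -6/(1/16 + (12 + 108 + 72))*(-748) = -6/(1/16 + 192)*(-748) = -6/3073/16*(-748) = -6*16/3073*(-748) = -96/3073*(-748) = 71808/3073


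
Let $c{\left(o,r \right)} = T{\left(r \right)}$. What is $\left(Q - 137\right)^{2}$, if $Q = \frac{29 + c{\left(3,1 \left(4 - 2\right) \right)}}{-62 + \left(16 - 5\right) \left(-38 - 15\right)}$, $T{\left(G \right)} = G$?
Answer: $\frac{7813852816}{416025} \approx 18782.0$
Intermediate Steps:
$c{\left(o,r \right)} = r$
$Q = - \frac{31}{645}$ ($Q = \frac{29 + 1 \left(4 - 2\right)}{-62 + \left(16 - 5\right) \left(-38 - 15\right)} = \frac{29 + 1 \cdot 2}{-62 + 11 \left(-53\right)} = \frac{29 + 2}{-62 - 583} = \frac{31}{-645} = 31 \left(- \frac{1}{645}\right) = - \frac{31}{645} \approx -0.048062$)
$\left(Q - 137\right)^{2} = \left(- \frac{31}{645} - 137\right)^{2} = \left(- \frac{88396}{645}\right)^{2} = \frac{7813852816}{416025}$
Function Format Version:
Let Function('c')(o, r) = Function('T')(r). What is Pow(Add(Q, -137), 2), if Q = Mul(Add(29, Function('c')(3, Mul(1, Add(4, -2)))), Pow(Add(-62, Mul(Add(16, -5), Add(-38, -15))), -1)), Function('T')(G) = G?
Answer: Rational(7813852816, 416025) ≈ 18782.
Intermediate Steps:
Function('c')(o, r) = r
Q = Rational(-31, 645) (Q = Mul(Add(29, Mul(1, Add(4, -2))), Pow(Add(-62, Mul(Add(16, -5), Add(-38, -15))), -1)) = Mul(Add(29, Mul(1, 2)), Pow(Add(-62, Mul(11, -53)), -1)) = Mul(Add(29, 2), Pow(Add(-62, -583), -1)) = Mul(31, Pow(-645, -1)) = Mul(31, Rational(-1, 645)) = Rational(-31, 645) ≈ -0.048062)
Pow(Add(Q, -137), 2) = Pow(Add(Rational(-31, 645), -137), 2) = Pow(Rational(-88396, 645), 2) = Rational(7813852816, 416025)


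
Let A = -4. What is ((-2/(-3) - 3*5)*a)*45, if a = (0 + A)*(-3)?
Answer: -7740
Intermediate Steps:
a = 12 (a = (0 - 4)*(-3) = -4*(-3) = 12)
((-2/(-3) - 3*5)*a)*45 = ((-2/(-3) - 3*5)*12)*45 = ((-2*(-1/3) - 15)*12)*45 = ((2/3 - 15)*12)*45 = -43/3*12*45 = -172*45 = -7740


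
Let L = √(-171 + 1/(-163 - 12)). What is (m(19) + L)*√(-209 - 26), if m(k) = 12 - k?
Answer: I*√235*(-245 + I*√209482)/35 ≈ -200.47 - 107.31*I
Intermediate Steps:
L = I*√209482/35 (L = √(-171 + 1/(-175)) = √(-171 - 1/175) = √(-29926/175) = I*√209482/35 ≈ 13.077*I)
(m(19) + L)*√(-209 - 26) = ((12 - 1*19) + I*√209482/35)*√(-209 - 26) = ((12 - 19) + I*√209482/35)*√(-235) = (-7 + I*√209482/35)*(I*√235) = I*√235*(-7 + I*√209482/35)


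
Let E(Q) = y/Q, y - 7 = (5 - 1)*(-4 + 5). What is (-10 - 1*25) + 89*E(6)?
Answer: 769/6 ≈ 128.17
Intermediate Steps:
y = 11 (y = 7 + (5 - 1)*(-4 + 5) = 7 + 4*1 = 7 + 4 = 11)
E(Q) = 11/Q
(-10 - 1*25) + 89*E(6) = (-10 - 1*25) + 89*(11/6) = (-10 - 25) + 89*(11*(1/6)) = -35 + 89*(11/6) = -35 + 979/6 = 769/6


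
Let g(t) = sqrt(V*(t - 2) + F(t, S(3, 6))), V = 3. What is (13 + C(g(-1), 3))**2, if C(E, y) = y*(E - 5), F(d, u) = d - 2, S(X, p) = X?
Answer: -104 - 24*I*sqrt(3) ≈ -104.0 - 41.569*I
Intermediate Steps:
F(d, u) = -2 + d
g(t) = sqrt(-8 + 4*t) (g(t) = sqrt(3*(t - 2) + (-2 + t)) = sqrt(3*(-2 + t) + (-2 + t)) = sqrt((-6 + 3*t) + (-2 + t)) = sqrt(-8 + 4*t))
C(E, y) = y*(-5 + E)
(13 + C(g(-1), 3))**2 = (13 + 3*(-5 + 2*sqrt(-2 - 1)))**2 = (13 + 3*(-5 + 2*sqrt(-3)))**2 = (13 + 3*(-5 + 2*(I*sqrt(3))))**2 = (13 + 3*(-5 + 2*I*sqrt(3)))**2 = (13 + (-15 + 6*I*sqrt(3)))**2 = (-2 + 6*I*sqrt(3))**2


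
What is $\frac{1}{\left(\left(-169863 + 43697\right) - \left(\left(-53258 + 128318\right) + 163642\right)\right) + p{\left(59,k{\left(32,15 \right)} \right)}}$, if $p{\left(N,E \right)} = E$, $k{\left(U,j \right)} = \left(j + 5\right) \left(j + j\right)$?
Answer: $- \frac{1}{364268} \approx -2.7452 \cdot 10^{-6}$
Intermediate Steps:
$k{\left(U,j \right)} = 2 j \left(5 + j\right)$ ($k{\left(U,j \right)} = \left(5 + j\right) 2 j = 2 j \left(5 + j\right)$)
$\frac{1}{\left(\left(-169863 + 43697\right) - \left(\left(-53258 + 128318\right) + 163642\right)\right) + p{\left(59,k{\left(32,15 \right)} \right)}} = \frac{1}{\left(\left(-169863 + 43697\right) - \left(\left(-53258 + 128318\right) + 163642\right)\right) + 2 \cdot 15 \left(5 + 15\right)} = \frac{1}{\left(-126166 - \left(75060 + 163642\right)\right) + 2 \cdot 15 \cdot 20} = \frac{1}{\left(-126166 - 238702\right) + 600} = \frac{1}{-364868 + 600} = \frac{1}{-364268} = - \frac{1}{364268}$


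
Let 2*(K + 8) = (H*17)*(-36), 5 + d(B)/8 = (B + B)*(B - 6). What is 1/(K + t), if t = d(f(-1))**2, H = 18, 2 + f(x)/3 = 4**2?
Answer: 1/583313588 ≈ 1.7143e-9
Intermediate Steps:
f(x) = 42 (f(x) = -6 + 3*4**2 = -6 + 3*16 = -6 + 48 = 42)
d(B) = -40 + 16*B*(-6 + B) (d(B) = -40 + 8*((B + B)*(B - 6)) = -40 + 8*((2*B)*(-6 + B)) = -40 + 8*(2*B*(-6 + B)) = -40 + 16*B*(-6 + B))
t = 583319104 (t = (-40 - 96*42 + 16*42**2)**2 = (-40 - 4032 + 16*1764)**2 = (-40 - 4032 + 28224)**2 = 24152**2 = 583319104)
K = -5516 (K = -8 + ((18*17)*(-36))/2 = -8 + (306*(-36))/2 = -8 + (1/2)*(-11016) = -8 - 5508 = -5516)
1/(K + t) = 1/(-5516 + 583319104) = 1/583313588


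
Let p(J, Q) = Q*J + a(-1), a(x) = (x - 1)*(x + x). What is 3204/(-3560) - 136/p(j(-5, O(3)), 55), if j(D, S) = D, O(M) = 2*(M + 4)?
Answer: -1079/2710 ≈ -0.39816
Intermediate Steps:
O(M) = 8 + 2*M (O(M) = 2*(4 + M) = 8 + 2*M)
a(x) = 2*x*(-1 + x) (a(x) = (-1 + x)*(2*x) = 2*x*(-1 + x))
p(J, Q) = 4 + J*Q (p(J, Q) = Q*J + 2*(-1)*(-1 - 1) = J*Q + 2*(-1)*(-2) = J*Q + 4 = 4 + J*Q)
3204/(-3560) - 136/p(j(-5, O(3)), 55) = 3204/(-3560) - 136/(4 - 5*55) = 3204*(-1/3560) - 136/(4 - 275) = -9/10 - 136/(-271) = -9/10 - 136*(-1/271) = -9/10 + 136/271 = -1079/2710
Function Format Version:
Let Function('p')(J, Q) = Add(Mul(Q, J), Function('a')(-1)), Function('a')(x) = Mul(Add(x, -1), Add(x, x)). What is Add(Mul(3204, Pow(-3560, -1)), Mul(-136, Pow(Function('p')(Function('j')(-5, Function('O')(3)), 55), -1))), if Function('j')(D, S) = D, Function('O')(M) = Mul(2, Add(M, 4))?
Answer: Rational(-1079, 2710) ≈ -0.39816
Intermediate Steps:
Function('O')(M) = Add(8, Mul(2, M)) (Function('O')(M) = Mul(2, Add(4, M)) = Add(8, Mul(2, M)))
Function('a')(x) = Mul(2, x, Add(-1, x)) (Function('a')(x) = Mul(Add(-1, x), Mul(2, x)) = Mul(2, x, Add(-1, x)))
Function('p')(J, Q) = Add(4, Mul(J, Q)) (Function('p')(J, Q) = Add(Mul(Q, J), Mul(2, -1, Add(-1, -1))) = Add(Mul(J, Q), Mul(2, -1, -2)) = Add(Mul(J, Q), 4) = Add(4, Mul(J, Q)))
Add(Mul(3204, Pow(-3560, -1)), Mul(-136, Pow(Function('p')(Function('j')(-5, Function('O')(3)), 55), -1))) = Add(Mul(3204, Pow(-3560, -1)), Mul(-136, Pow(Add(4, Mul(-5, 55)), -1))) = Add(Mul(3204, Rational(-1, 3560)), Mul(-136, Pow(Add(4, -275), -1))) = Add(Rational(-9, 10), Mul(-136, Pow(-271, -1))) = Add(Rational(-9, 10), Mul(-136, Rational(-1, 271))) = Add(Rational(-9, 10), Rational(136, 271)) = Rational(-1079, 2710)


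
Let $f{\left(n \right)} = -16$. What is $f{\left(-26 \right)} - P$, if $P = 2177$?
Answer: $-2193$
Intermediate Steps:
$f{\left(-26 \right)} - P = -16 - 2177 = -2193$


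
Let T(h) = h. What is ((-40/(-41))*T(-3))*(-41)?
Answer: 120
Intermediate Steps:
((-40/(-41))*T(-3))*(-41) = (-40/(-41)*(-3))*(-41) = (-40*(-1/41)*(-3))*(-41) = ((40/41)*(-3))*(-41) = -120/41*(-41) = 120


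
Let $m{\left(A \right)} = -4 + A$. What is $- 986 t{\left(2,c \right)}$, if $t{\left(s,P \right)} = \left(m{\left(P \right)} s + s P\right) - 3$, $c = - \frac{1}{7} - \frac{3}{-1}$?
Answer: $- \frac{2958}{7} \approx -422.57$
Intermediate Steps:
$c = \frac{20}{7}$ ($c = \left(-1\right) \frac{1}{7} - -3 = - \frac{1}{7} + 3 = \frac{20}{7} \approx 2.8571$)
$t{\left(s,P \right)} = -3 + P s + s \left(-4 + P\right)$ ($t{\left(s,P \right)} = \left(\left(-4 + P\right) s + s P\right) - 3 = \left(s \left(-4 + P\right) + P s\right) - 3 = \left(P s + s \left(-4 + P\right)\right) - 3 = -3 + P s + s \left(-4 + P\right)$)
$- 986 t{\left(2,c \right)} = - 986 \left(-3 + \frac{20}{7} \cdot 2 + 2 \left(-4 + \frac{20}{7}\right)\right) = - 986 \left(-3 + \frac{40}{7} + 2 \left(- \frac{8}{7}\right)\right) = - 986 \left(-3 + \frac{40}{7} - \frac{16}{7}\right) = \left(-986\right) \frac{3}{7} = - \frac{2958}{7}$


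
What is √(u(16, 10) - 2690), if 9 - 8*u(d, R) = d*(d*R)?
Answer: I*√48142/4 ≈ 54.853*I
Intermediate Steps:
u(d, R) = 9/8 - R*d²/8 (u(d, R) = 9/8 - d*d*R/8 = 9/8 - d*R*d/8 = 9/8 - R*d²/8)
√(u(16, 10) - 2690) = √((9/8 - ⅛*10*16²) - 2690) = √((9/8 - ⅛*10*256) - 2690) = √((9/8 - 320) - 2690) = √(-2551/8 - 2690) = √(-24071/8) = I*√48142/4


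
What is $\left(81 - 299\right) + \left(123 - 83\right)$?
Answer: $-178$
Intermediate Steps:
$\left(81 - 299\right) + \left(123 - 83\right) = -218 + \left(123 - 83\right) = -218 + 40 = -178$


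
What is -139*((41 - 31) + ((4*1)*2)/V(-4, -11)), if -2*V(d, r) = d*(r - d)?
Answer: -9174/7 ≈ -1310.6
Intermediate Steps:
V(d, r) = -d*(r - d)/2
-139*((41 - 31) + ((4*1)*2)/V(-4, -11)) = -139*((41 - 31) + ((4*1)*2)/(((1/2)*(-4)*(-4 - 1*(-11))))) = -139*(10 + (4*2)/(((1/2)*(-4)*(-4 + 11)))) = -139*(10 + 8/(((1/2)*(-4)*7))) = -139*(10 + 8/(-14)) = -139*(10 + 8*(-1/14)) = -139*(10 - 4/7) = -139*66/7 = -9174/7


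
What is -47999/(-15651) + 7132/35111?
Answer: 1796915821/549522261 ≈ 3.2700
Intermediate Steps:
-47999/(-15651) + 7132/35111 = -47999*(-1/15651) + 7132*(1/35111) = 47999/15651 + 7132/35111 = 1796915821/549522261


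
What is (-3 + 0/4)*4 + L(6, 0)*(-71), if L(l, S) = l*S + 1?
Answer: -83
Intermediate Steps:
L(l, S) = 1 + S*l (L(l, S) = S*l + 1 = 1 + S*l)
(-3 + 0/4)*4 + L(6, 0)*(-71) = (-3 + 0/4)*4 + (1 + 0*6)*(-71) = (-3 + 0*(¼))*4 + (1 + 0)*(-71) = (-3 + 0)*4 + 1*(-71) = -3*4 - 71 = -12 - 71 = -83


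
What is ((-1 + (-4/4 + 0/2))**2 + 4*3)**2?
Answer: 256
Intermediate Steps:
((-1 + (-4/4 + 0/2))**2 + 4*3)**2 = ((-1 + (-4*1/4 + 0*(1/2)))**2 + 12)**2 = ((-1 + (-1 + 0))**2 + 12)**2 = ((-1 - 1)**2 + 12)**2 = ((-2)**2 + 12)**2 = (4 + 12)**2 = 16**2 = 256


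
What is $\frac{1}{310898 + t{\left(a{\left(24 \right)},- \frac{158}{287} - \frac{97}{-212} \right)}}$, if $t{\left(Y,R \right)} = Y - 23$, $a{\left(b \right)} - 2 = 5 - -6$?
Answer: $\frac{1}{310888} \approx 3.2166 \cdot 10^{-6}$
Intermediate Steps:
$a{\left(b \right)} = 13$ ($a{\left(b \right)} = 2 + \left(5 - -6\right) = 2 + \left(5 + 6\right) = 2 + 11 = 13$)
$t{\left(Y,R \right)} = -23 + Y$
$\frac{1}{310898 + t{\left(a{\left(24 \right)},- \frac{158}{287} - \frac{97}{-212} \right)}} = \frac{1}{310898 + \left(-23 + 13\right)} = \frac{1}{310898 - 10} = \frac{1}{310888}$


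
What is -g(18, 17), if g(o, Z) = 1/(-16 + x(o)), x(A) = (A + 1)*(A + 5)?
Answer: -1/421 ≈ -0.0023753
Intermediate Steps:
x(A) = (1 + A)*(5 + A)
g(o, Z) = 1/(-11 + o² + 6*o) (g(o, Z) = 1/(-16 + (5 + o² + 6*o)) = 1/(-11 + o² + 6*o))
-g(18, 17) = -1/(-11 + 18² + 6*18) = -1/(-11 + 324 + 108) = -1/421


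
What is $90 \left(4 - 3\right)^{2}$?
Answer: $90$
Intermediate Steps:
$90 \left(4 - 3\right)^{2} = 90 \cdot 1^{2} = 90 \cdot 1 = 90$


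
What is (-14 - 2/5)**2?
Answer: 5184/25 ≈ 207.36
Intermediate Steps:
(-14 - 2/5)**2 = (-72/5)**2 = 5184/25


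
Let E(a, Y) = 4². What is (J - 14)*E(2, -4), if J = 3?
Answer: -176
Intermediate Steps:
E(a, Y) = 16
(J - 14)*E(2, -4) = (3 - 14)*16 = -11*16 = -176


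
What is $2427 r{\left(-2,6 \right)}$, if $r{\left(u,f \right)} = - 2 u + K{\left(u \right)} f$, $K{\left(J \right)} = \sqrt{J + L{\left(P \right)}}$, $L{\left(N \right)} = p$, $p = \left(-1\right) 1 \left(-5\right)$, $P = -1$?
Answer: $9708 + 14562 \sqrt{3} \approx 34930.0$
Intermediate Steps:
$p = 5$ ($p = \left(-1\right) \left(-5\right) = 5$)
$L{\left(N \right)} = 5$
$K{\left(J \right)} = \sqrt{5 + J}$ ($K{\left(J \right)} = \sqrt{J + 5} = \sqrt{5 + J}$)
$r{\left(u,f \right)} = - 2 u + f \sqrt{5 + u}$ ($r{\left(u,f \right)} = - 2 u + \sqrt{5 + u} f = - 2 u + f \sqrt{5 + u}$)
$2427 r{\left(-2,6 \right)} = 2427 \left(\left(-2\right) \left(-2\right) + 6 \sqrt{5 - 2}\right) = 2427 \left(4 + 6 \sqrt{3}\right) = 9708 + 14562 \sqrt{3}$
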